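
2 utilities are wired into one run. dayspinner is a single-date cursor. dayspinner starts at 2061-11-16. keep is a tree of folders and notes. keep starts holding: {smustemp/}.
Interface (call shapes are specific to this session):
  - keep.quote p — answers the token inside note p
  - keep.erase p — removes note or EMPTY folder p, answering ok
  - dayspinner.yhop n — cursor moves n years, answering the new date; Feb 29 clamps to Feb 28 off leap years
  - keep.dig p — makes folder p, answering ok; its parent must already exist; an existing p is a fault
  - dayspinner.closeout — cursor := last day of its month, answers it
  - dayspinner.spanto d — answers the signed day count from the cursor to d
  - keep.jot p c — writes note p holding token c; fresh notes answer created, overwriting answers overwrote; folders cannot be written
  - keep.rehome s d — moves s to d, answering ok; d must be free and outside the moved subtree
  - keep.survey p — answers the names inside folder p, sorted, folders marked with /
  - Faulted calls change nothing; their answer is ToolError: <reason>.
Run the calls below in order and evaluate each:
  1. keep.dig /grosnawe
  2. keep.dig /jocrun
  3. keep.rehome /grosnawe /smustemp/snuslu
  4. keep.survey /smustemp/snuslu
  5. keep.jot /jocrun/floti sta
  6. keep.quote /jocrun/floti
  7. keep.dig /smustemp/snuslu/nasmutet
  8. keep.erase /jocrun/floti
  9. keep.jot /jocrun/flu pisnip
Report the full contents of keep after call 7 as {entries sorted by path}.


Answer: {jocrun/, jocrun/floti=sta, smustemp/, smustemp/snuslu/, smustemp/snuslu/nasmutet/}

Derivation:
Then keep.dig using p=/grosnawe, giving ok.
I call keep.dig using p=/jocrun, and observe ok.
I run keep.rehome using s=/grosnawe, d=/smustemp/snuslu, — result: ok.
I try keep.survey using p=/smustemp/snuslu, and get [].
I run keep.jot using p=/jocrun/floti, c=sta: created.
Using keep.quote using p=/jocrun/floti, which returns sta.
I run keep.dig using p=/smustemp/snuslu/nasmutet, giving ok.
I invoke keep.erase using p=/jocrun/floti, and observe ok.
Invoking keep.jot using p=/jocrun/flu, c=pisnip, which returns created.


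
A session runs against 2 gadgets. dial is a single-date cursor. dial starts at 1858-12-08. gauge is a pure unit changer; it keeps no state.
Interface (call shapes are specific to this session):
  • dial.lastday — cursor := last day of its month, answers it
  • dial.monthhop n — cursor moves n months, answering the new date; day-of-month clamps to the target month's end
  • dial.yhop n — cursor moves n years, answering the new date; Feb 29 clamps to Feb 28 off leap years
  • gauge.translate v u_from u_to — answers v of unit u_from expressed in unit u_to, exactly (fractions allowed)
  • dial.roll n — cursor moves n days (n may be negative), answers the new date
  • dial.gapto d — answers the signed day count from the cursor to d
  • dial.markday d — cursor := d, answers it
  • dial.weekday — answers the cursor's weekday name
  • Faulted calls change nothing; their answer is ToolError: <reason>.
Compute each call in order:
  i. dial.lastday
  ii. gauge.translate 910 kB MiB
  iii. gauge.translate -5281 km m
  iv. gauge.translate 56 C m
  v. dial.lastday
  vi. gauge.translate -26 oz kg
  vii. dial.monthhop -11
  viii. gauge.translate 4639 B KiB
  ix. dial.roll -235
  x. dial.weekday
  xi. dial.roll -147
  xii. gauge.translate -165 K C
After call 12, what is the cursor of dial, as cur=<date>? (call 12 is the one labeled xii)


Answer: cur=1857-01-14

Derivation:
·→ dial.lastday()
·← 1858-12-31
·→ gauge.translate(v='910', u_from='kB', u_to='MiB')
·← 56875/65536
·→ gauge.translate(v='-5281', u_from='km', u_to='m')
·← -5281000
·→ gauge.translate(v='56', u_from='C', u_to='m')
·← ToolError: incompatible units
·→ dial.lastday()
·← 1858-12-31
·→ gauge.translate(v='-26', u_from='oz', u_to='kg')
·← -589670081/800000000
·→ dial.monthhop(n='-11')
·← 1858-01-31
·→ gauge.translate(v='4639', u_from='B', u_to='KiB')
·← 4639/1024
·→ dial.roll(n='-235')
·← 1857-06-10
·→ dial.weekday()
·← Wednesday
·→ dial.roll(n='-147')
·← 1857-01-14
·→ gauge.translate(v='-165', u_from='K', u_to='C')
·← -8763/20


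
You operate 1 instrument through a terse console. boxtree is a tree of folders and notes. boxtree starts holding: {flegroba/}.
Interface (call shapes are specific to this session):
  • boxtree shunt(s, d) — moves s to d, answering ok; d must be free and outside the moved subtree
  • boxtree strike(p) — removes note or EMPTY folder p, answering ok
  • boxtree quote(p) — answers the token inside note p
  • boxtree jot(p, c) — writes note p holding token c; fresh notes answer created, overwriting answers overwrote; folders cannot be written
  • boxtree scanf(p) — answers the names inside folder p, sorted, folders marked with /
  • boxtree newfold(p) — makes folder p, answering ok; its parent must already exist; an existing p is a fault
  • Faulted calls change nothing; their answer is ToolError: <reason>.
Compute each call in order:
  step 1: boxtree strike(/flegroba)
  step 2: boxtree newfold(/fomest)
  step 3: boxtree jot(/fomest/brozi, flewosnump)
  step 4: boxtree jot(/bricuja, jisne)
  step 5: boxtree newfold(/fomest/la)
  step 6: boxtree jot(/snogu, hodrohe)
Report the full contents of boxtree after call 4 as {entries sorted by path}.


==> boxtree strike(p='/flegroba')
<== ok
==> boxtree newfold(p='/fomest')
<== ok
==> boxtree jot(p='/fomest/brozi', c='flewosnump')
<== created
==> boxtree jot(p='/bricuja', c='jisne')
<== created
==> boxtree newfold(p='/fomest/la')
<== ok
==> boxtree jot(p='/snogu', c='hodrohe')
<== created

Answer: {bricuja=jisne, fomest/, fomest/brozi=flewosnump}


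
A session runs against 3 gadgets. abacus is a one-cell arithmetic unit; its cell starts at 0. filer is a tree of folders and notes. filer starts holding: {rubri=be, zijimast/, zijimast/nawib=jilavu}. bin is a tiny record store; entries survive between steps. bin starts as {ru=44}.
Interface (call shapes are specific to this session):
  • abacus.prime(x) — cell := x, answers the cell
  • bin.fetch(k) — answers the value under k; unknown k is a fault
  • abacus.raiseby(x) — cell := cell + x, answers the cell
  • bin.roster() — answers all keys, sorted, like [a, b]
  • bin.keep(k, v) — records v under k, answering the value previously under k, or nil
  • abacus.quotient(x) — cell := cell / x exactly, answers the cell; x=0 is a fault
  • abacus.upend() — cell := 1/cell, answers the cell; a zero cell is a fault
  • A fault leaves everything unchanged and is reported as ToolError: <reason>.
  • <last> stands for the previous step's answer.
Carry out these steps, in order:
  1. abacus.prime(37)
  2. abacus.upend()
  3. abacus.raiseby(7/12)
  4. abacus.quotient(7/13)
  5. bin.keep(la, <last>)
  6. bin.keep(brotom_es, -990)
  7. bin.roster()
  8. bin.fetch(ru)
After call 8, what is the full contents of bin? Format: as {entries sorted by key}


Answer: {brotom_es=-990, la=3523/3108, ru=44}

Derivation:
~$ abacus.prime x='37'
:: 37
~$ abacus.upend
:: 1/37
~$ abacus.raiseby x='7/12'
:: 271/444
~$ abacus.quotient x='7/13'
:: 3523/3108
~$ bin.keep k='la' v='<last>'
:: nil
~$ bin.keep k='brotom_es' v='-990'
:: nil
~$ bin.roster
:: [brotom_es, la, ru]
~$ bin.fetch k='ru'
:: 44


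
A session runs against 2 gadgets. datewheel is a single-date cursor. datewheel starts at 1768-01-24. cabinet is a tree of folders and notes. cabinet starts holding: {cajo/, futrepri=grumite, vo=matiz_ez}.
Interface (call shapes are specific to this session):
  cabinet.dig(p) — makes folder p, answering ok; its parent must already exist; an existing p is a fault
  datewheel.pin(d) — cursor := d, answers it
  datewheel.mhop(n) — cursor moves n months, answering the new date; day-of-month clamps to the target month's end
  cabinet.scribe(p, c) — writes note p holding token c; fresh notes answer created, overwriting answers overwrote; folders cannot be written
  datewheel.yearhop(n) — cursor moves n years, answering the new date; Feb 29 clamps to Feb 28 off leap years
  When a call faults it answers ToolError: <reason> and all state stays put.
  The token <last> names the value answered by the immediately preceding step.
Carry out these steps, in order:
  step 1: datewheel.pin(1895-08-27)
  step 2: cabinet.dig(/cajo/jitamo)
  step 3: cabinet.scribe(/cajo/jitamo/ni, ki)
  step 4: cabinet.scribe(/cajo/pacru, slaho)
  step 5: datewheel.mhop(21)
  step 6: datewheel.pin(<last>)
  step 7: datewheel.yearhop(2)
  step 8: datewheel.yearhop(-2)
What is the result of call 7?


Answer: 1899-05-27

Derivation:
I invoke pin(d='1895-08-27'), → 1895-08-27.
Invoking dig(p='/cajo/jitamo'), — result: ok.
Now I run scribe(p='/cajo/jitamo/ni', c='ki'), and see created.
Now I run scribe(p='/cajo/pacru', c='slaho'), and get created.
I use mhop(n='21'), → 1897-05-27.
Now I run pin(d='<last>'), → 1897-05-27.
I call yearhop(n='2'), giving 1899-05-27.
I invoke yearhop(n='-2'): 1897-05-27.


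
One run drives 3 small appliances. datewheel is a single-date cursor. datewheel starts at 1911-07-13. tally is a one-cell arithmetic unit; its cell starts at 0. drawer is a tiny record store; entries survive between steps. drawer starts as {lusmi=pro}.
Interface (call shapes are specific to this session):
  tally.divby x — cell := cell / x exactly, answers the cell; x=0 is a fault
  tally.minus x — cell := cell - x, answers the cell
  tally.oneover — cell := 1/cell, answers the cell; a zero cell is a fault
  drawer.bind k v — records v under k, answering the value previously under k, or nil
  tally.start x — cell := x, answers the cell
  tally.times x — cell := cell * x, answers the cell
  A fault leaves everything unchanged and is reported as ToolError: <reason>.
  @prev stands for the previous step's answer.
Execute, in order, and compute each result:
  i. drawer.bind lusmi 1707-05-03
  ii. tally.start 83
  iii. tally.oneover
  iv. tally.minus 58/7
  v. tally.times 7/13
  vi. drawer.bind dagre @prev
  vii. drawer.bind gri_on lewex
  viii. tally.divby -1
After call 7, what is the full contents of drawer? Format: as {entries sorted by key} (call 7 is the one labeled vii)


Answer: {dagre=-4807/1079, gri_on=lewex, lusmi=1707-05-03}

Derivation:
>>> drawer.bind k='lusmi' v='1707-05-03'
[out] pro
>>> tally.start x='83'
[out] 83
>>> tally.oneover
[out] 1/83
>>> tally.minus x='58/7'
[out] -4807/581
>>> tally.times x='7/13'
[out] -4807/1079
>>> drawer.bind k='dagre' v='@prev'
[out] nil
>>> drawer.bind k='gri_on' v='lewex'
[out] nil
>>> tally.divby x='-1'
[out] 4807/1079


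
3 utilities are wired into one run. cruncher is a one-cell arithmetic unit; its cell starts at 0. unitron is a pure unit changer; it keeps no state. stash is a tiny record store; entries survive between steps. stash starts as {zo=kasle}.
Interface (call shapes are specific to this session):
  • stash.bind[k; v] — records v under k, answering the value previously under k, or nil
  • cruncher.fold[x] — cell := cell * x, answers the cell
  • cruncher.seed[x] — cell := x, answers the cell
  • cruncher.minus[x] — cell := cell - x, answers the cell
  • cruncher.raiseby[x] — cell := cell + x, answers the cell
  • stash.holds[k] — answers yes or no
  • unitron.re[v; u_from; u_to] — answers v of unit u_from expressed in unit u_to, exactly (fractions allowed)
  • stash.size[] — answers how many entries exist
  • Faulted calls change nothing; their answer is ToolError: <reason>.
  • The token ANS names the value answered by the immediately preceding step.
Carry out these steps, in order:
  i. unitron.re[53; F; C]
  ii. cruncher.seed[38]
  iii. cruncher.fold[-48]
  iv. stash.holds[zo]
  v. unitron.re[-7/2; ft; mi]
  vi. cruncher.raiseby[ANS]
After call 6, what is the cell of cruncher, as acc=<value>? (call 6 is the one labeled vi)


-> re(v='53', u_from='F', u_to='C')
<- 35/3
-> seed(x='38')
<- 38
-> fold(x='-48')
<- -1824
-> holds(k='zo')
<- yes
-> re(v='-7/2', u_from='ft', u_to='mi')
<- -7/10560
-> raiseby(x='ANS')
<- -19261447/10560

Answer: acc=-19261447/10560


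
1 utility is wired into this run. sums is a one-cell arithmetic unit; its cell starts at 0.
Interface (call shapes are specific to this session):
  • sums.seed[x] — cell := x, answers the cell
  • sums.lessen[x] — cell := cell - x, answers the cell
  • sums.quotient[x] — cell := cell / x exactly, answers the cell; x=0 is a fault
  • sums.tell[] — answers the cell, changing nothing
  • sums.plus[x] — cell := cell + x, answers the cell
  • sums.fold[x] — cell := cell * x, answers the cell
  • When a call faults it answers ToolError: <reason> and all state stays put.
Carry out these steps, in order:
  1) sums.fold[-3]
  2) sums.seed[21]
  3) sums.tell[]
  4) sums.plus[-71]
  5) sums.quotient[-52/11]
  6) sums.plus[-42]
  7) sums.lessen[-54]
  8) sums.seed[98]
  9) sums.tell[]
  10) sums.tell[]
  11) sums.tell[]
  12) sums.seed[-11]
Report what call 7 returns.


Do: sums.fold[-3]
See: 0
Do: sums.seed[21]
See: 21
Do: sums.tell[]
See: 21
Do: sums.plus[-71]
See: -50
Do: sums.quotient[-52/11]
See: 275/26
Do: sums.plus[-42]
See: -817/26
Do: sums.lessen[-54]
See: 587/26
Do: sums.seed[98]
See: 98
Do: sums.tell[]
See: 98
Do: sums.tell[]
See: 98
Do: sums.tell[]
See: 98
Do: sums.seed[-11]
See: -11

Answer: 587/26


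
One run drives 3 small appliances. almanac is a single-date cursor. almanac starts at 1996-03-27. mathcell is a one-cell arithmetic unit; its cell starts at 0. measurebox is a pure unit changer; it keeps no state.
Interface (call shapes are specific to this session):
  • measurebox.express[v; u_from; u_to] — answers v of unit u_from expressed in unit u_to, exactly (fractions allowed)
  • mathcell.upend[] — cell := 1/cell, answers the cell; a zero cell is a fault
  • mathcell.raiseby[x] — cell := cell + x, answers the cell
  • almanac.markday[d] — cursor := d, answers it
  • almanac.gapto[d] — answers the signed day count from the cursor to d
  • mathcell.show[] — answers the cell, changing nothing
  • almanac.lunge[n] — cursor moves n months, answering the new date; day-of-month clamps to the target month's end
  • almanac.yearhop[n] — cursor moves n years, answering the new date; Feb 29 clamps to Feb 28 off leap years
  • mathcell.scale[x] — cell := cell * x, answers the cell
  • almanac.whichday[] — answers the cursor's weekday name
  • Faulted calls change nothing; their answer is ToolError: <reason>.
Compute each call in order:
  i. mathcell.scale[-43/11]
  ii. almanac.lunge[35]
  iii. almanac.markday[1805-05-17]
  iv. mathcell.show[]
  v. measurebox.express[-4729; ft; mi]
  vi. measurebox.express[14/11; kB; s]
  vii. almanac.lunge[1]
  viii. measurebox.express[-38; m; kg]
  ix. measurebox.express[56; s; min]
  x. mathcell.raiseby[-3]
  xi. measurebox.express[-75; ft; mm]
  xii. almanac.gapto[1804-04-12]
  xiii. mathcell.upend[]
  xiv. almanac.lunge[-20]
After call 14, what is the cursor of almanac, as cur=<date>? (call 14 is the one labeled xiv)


>>> scale x=-43/11
:: 0
>>> lunge n=35
:: 1999-02-27
>>> markday d=1805-05-17
:: 1805-05-17
>>> show
:: 0
>>> express v=-4729 u_from=ft u_to=mi
:: -4729/5280
>>> express v=14/11 u_from=kB u_to=s
:: ToolError: incompatible units
>>> lunge n=1
:: 1805-06-17
>>> express v=-38 u_from=m u_to=kg
:: ToolError: incompatible units
>>> express v=56 u_from=s u_to=min
:: 14/15
>>> raiseby x=-3
:: -3
>>> express v=-75 u_from=ft u_to=mm
:: -22860
>>> gapto d=1804-04-12
:: -431
>>> upend
:: -1/3
>>> lunge n=-20
:: 1803-10-17

Answer: cur=1803-10-17


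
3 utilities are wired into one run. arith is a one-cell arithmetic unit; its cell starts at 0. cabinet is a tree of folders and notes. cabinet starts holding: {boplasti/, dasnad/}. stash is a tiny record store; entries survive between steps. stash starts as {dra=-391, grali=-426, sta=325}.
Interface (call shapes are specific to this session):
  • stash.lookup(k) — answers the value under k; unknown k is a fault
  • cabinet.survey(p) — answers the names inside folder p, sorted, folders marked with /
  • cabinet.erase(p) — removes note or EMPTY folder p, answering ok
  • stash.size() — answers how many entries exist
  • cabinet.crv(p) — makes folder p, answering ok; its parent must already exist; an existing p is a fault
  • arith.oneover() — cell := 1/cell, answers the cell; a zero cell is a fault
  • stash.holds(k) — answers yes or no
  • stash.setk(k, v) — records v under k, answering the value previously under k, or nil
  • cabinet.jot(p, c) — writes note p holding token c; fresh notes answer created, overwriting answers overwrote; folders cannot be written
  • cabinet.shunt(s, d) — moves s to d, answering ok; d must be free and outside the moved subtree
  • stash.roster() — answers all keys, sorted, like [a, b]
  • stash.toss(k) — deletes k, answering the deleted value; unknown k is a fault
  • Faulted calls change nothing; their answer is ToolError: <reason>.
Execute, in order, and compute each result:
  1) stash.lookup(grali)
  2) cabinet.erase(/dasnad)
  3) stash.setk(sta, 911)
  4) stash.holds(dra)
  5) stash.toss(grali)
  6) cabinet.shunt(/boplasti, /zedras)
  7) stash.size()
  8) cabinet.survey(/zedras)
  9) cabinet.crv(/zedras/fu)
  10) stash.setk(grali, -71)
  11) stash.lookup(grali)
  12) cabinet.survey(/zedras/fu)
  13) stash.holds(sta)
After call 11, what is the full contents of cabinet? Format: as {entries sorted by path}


Answer: {zedras/, zedras/fu/}

Derivation:
> stash.lookup k→grali
= -426
> cabinet.erase p→/dasnad
= ok
> stash.setk k→sta v→911
= 325
> stash.holds k→dra
= yes
> stash.toss k→grali
= -426
> cabinet.shunt s→/boplasti d→/zedras
= ok
> stash.size
= 2
> cabinet.survey p→/zedras
= []
> cabinet.crv p→/zedras/fu
= ok
> stash.setk k→grali v→-71
= nil
> stash.lookup k→grali
= -71
> cabinet.survey p→/zedras/fu
= []
> stash.holds k→sta
= yes


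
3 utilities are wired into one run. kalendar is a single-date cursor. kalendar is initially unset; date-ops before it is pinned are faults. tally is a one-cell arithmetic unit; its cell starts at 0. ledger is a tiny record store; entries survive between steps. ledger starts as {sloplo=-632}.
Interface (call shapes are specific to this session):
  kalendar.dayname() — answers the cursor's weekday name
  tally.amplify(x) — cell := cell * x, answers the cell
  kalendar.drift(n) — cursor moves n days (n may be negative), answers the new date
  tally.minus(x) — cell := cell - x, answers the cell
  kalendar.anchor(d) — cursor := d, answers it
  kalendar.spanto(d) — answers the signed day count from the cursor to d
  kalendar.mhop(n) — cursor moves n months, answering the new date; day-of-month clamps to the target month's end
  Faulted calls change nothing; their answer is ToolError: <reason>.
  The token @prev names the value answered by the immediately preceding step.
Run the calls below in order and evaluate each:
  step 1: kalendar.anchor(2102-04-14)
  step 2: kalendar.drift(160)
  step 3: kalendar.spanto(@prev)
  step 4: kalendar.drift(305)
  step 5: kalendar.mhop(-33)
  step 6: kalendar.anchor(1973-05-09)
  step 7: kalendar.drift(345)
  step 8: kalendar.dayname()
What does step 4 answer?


Answer: 2103-07-23

Derivation:
$ kalendar.anchor d: 2102-04-14
= 2102-04-14
$ kalendar.drift n: 160
= 2102-09-21
$ kalendar.spanto d: @prev
= 0
$ kalendar.drift n: 305
= 2103-07-23
$ kalendar.mhop n: -33
= 2100-10-23
$ kalendar.anchor d: 1973-05-09
= 1973-05-09
$ kalendar.drift n: 345
= 1974-04-19
$ kalendar.dayname
= Friday


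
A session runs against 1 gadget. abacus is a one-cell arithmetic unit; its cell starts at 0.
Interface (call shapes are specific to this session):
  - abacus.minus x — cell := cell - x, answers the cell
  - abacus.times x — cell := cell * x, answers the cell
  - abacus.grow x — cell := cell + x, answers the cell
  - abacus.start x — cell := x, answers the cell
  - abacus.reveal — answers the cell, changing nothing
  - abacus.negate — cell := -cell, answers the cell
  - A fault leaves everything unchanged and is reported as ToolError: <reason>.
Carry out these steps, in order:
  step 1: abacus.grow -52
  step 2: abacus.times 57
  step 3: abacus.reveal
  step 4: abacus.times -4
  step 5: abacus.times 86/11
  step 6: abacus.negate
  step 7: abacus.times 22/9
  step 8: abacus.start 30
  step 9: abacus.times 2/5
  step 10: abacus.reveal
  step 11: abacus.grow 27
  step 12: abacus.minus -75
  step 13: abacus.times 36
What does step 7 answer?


% 1. abacus.grow(-52) == -52
% 2. abacus.times(57) == -2964
% 3. abacus.reveal() == -2964
% 4. abacus.times(-4) == 11856
% 5. abacus.times(86/11) == 1019616/11
% 6. abacus.negate() == -1019616/11
% 7. abacus.times(22/9) == -679744/3
% 8. abacus.start(30) == 30
% 9. abacus.times(2/5) == 12
% 10. abacus.reveal() == 12
% 11. abacus.grow(27) == 39
% 12. abacus.minus(-75) == 114
% 13. abacus.times(36) == 4104

Answer: -679744/3


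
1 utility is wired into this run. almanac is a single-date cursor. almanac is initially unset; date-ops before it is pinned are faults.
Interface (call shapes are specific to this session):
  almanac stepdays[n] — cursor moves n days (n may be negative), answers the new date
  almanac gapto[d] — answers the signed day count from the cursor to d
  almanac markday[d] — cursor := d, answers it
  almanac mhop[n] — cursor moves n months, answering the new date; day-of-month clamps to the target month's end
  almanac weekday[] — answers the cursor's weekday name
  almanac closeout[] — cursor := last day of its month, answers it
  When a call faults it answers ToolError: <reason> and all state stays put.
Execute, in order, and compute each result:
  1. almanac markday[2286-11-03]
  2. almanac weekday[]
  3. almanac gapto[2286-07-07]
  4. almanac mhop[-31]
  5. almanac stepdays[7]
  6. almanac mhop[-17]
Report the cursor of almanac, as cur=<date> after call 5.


Step: almanac markday[2286-11-03]
Result: 2286-11-03
Step: almanac weekday[]
Result: Wednesday
Step: almanac gapto[2286-07-07]
Result: -119
Step: almanac mhop[-31]
Result: 2284-04-03
Step: almanac stepdays[7]
Result: 2284-04-10
Step: almanac mhop[-17]
Result: 2282-11-10

Answer: cur=2284-04-10


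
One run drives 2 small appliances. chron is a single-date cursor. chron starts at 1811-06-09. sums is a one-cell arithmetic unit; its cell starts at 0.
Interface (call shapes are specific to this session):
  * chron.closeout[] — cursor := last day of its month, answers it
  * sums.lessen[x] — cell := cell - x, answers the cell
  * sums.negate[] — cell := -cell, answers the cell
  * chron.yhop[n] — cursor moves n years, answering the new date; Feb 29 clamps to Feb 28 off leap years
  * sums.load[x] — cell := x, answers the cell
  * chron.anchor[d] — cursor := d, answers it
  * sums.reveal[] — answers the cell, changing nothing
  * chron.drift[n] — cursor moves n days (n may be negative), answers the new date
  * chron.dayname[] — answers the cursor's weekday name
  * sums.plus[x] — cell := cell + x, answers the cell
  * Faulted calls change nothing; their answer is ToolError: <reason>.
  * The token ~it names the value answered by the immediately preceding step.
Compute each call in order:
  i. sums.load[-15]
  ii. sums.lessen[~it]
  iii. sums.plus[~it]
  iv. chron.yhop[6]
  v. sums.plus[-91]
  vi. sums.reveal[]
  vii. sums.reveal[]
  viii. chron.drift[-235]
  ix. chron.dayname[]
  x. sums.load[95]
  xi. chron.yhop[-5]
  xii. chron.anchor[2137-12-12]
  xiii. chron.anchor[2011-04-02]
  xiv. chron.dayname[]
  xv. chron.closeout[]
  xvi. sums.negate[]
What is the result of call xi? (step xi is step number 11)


> load x: -15
= -15
> lessen x: ~it
= 0
> plus x: ~it
= 0
> yhop n: 6
= 1817-06-09
> plus x: -91
= -91
> reveal
= -91
> reveal
= -91
> drift n: -235
= 1816-10-17
> dayname
= Thursday
> load x: 95
= 95
> yhop n: -5
= 1811-10-17
> anchor d: 2137-12-12
= 2137-12-12
> anchor d: 2011-04-02
= 2011-04-02
> dayname
= Saturday
> closeout
= 2011-04-30
> negate
= -95

Answer: 1811-10-17


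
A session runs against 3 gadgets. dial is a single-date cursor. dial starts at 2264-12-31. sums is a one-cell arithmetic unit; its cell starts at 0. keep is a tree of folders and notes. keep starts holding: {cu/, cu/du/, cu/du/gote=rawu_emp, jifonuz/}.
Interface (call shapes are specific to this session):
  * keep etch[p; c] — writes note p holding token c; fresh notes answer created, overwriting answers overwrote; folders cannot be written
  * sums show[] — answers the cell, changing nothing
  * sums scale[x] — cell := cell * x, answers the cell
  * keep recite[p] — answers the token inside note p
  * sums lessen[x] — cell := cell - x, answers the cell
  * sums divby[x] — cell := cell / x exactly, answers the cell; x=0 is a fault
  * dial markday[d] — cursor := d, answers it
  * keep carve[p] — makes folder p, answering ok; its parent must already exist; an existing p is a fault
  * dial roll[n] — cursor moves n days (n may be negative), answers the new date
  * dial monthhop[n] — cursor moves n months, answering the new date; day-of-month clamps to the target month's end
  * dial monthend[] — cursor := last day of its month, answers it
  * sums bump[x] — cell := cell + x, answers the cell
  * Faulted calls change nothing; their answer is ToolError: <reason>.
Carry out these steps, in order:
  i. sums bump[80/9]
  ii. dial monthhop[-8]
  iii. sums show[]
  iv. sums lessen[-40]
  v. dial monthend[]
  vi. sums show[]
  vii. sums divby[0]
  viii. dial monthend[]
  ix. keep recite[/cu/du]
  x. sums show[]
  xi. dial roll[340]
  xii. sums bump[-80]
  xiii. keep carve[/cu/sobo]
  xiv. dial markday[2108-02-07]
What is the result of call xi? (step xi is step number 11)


% 1. sums bump(x='80/9') : 80/9
% 2. dial monthhop(n='-8') : 2264-04-30
% 3. sums show() : 80/9
% 4. sums lessen(x='-40') : 440/9
% 5. dial monthend() : 2264-04-30
% 6. sums show() : 440/9
% 7. sums divby(x='0') : ToolError: division by zero
% 8. dial monthend() : 2264-04-30
% 9. keep recite(p='/cu/du') : ToolError: is a directory
% 10. sums show() : 440/9
% 11. dial roll(n='340') : 2265-04-05
% 12. sums bump(x='-80') : -280/9
% 13. keep carve(p='/cu/sobo') : ok
% 14. dial markday(d='2108-02-07') : 2108-02-07

Answer: 2265-04-05


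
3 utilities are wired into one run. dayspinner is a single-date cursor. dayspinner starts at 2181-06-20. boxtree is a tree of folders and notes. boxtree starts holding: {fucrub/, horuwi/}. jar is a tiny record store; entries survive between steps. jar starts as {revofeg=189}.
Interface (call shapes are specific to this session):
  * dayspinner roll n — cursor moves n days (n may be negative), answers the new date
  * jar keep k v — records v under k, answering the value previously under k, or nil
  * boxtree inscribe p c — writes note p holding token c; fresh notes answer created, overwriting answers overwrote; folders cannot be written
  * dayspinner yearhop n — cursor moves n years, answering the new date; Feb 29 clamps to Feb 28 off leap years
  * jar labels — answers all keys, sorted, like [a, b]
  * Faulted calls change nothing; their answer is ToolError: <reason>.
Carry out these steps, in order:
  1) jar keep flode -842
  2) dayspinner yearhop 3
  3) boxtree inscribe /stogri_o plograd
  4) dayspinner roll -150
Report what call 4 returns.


Answer: 2184-01-22

Derivation:
>> jar keep(k: flode, v: -842)
<< nil
>> dayspinner yearhop(n: 3)
<< 2184-06-20
>> boxtree inscribe(p: /stogri_o, c: plograd)
<< created
>> dayspinner roll(n: -150)
<< 2184-01-22


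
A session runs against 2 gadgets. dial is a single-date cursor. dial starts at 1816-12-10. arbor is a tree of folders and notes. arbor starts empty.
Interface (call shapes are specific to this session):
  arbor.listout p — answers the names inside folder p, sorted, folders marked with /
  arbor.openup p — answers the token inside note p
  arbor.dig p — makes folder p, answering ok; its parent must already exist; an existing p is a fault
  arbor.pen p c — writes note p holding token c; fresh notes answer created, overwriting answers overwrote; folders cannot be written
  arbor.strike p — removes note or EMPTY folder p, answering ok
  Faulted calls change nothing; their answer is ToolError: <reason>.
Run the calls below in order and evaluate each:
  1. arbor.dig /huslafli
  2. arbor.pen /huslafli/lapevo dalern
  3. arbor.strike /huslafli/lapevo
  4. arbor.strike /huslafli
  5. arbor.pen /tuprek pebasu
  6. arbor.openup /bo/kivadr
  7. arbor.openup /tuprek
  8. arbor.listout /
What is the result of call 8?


Answer: [tuprek]

Derivation:
Act: arbor.dig[p: /huslafli]
Obs: ok
Act: arbor.pen[p: /huslafli/lapevo; c: dalern]
Obs: created
Act: arbor.strike[p: /huslafli/lapevo]
Obs: ok
Act: arbor.strike[p: /huslafli]
Obs: ok
Act: arbor.pen[p: /tuprek; c: pebasu]
Obs: created
Act: arbor.openup[p: /bo/kivadr]
Obs: ToolError: not found
Act: arbor.openup[p: /tuprek]
Obs: pebasu
Act: arbor.listout[p: /]
Obs: [tuprek]


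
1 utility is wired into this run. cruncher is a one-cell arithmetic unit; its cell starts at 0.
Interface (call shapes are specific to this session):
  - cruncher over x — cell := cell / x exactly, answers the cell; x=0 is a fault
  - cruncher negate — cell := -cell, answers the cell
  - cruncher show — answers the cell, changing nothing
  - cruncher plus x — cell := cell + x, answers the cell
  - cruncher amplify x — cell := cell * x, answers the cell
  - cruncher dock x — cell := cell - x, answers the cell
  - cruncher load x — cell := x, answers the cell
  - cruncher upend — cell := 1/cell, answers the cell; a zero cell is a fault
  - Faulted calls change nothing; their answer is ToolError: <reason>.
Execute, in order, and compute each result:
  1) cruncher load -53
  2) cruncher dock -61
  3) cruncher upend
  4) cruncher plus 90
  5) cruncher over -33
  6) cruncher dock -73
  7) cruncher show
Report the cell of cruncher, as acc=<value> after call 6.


~$ cruncher load x=-53
  -53
~$ cruncher dock x=-61
  8
~$ cruncher upend
  1/8
~$ cruncher plus x=90
  721/8
~$ cruncher over x=-33
  -721/264
~$ cruncher dock x=-73
  18551/264
~$ cruncher show
  18551/264

Answer: acc=18551/264


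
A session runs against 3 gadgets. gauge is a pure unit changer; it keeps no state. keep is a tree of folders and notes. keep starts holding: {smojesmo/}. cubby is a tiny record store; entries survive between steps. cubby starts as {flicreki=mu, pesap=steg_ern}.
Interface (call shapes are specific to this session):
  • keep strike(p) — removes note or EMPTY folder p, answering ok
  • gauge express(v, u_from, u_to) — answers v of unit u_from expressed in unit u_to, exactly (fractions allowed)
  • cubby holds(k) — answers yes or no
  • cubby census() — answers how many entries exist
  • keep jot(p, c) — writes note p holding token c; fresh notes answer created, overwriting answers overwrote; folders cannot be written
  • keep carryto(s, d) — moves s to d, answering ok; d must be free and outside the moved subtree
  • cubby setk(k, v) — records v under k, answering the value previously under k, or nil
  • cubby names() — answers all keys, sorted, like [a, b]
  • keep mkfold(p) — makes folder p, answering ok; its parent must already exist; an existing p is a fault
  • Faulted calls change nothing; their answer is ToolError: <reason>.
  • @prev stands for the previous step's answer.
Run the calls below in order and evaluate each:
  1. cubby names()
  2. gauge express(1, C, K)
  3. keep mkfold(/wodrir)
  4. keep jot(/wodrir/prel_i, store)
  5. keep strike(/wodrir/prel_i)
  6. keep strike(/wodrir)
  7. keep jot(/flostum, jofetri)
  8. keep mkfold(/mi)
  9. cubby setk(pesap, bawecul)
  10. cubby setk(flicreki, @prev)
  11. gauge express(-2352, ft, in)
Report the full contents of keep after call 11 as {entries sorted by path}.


// 1. cubby names() ~> [flicreki, pesap]
// 2. gauge express(v='1', u_from='C', u_to='K') ~> 5483/20
// 3. keep mkfold(p='/wodrir') ~> ok
// 4. keep jot(p='/wodrir/prel_i', c='store') ~> created
// 5. keep strike(p='/wodrir/prel_i') ~> ok
// 6. keep strike(p='/wodrir') ~> ok
// 7. keep jot(p='/flostum', c='jofetri') ~> created
// 8. keep mkfold(p='/mi') ~> ok
// 9. cubby setk(k='pesap', v='bawecul') ~> steg_ern
// 10. cubby setk(k='flicreki', v='@prev') ~> mu
// 11. gauge express(v='-2352', u_from='ft', u_to='in') ~> -28224

Answer: {flostum=jofetri, mi/, smojesmo/}


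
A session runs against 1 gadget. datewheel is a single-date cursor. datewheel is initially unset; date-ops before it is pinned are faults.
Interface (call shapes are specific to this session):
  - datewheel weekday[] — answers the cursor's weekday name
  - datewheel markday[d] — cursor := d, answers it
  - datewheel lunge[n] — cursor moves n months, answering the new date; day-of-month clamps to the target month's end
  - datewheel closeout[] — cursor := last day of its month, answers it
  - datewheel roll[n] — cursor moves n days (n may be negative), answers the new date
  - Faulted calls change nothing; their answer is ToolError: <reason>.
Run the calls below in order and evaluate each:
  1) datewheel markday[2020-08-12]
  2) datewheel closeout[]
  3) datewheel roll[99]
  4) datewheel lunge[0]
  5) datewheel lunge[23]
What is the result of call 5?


→ datewheel markday(d='2020-08-12')
← 2020-08-12
→ datewheel closeout()
← 2020-08-31
→ datewheel roll(n='99')
← 2020-12-08
→ datewheel lunge(n='0')
← 2020-12-08
→ datewheel lunge(n='23')
← 2022-11-08

Answer: 2022-11-08


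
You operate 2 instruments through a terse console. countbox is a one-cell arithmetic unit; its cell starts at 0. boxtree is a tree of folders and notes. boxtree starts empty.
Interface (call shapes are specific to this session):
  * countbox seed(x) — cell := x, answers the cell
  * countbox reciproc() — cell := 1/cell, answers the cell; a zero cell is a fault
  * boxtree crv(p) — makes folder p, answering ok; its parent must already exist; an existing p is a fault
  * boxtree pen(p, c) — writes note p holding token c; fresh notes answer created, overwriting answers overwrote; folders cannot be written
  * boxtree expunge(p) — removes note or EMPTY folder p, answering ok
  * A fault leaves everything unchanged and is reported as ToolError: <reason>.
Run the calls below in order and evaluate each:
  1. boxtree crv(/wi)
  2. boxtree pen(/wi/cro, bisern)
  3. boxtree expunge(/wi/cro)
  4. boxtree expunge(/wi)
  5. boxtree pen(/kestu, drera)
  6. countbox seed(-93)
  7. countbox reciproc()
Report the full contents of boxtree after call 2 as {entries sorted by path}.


Answer: {wi/, wi/cro=bisern}

Derivation:
Calling boxtree crv(p: /wi), and get ok.
Calling boxtree pen(p: /wi/cro, c: bisern): created.
I run boxtree expunge(p: /wi/cro), yielding ok.
I invoke boxtree expunge(p: /wi), which returns ok.
I call boxtree pen(p: /kestu, c: drera), and observe created.
I run countbox seed(x: -93), and observe -93.
Now I run countbox reciproc(), which returns -1/93.


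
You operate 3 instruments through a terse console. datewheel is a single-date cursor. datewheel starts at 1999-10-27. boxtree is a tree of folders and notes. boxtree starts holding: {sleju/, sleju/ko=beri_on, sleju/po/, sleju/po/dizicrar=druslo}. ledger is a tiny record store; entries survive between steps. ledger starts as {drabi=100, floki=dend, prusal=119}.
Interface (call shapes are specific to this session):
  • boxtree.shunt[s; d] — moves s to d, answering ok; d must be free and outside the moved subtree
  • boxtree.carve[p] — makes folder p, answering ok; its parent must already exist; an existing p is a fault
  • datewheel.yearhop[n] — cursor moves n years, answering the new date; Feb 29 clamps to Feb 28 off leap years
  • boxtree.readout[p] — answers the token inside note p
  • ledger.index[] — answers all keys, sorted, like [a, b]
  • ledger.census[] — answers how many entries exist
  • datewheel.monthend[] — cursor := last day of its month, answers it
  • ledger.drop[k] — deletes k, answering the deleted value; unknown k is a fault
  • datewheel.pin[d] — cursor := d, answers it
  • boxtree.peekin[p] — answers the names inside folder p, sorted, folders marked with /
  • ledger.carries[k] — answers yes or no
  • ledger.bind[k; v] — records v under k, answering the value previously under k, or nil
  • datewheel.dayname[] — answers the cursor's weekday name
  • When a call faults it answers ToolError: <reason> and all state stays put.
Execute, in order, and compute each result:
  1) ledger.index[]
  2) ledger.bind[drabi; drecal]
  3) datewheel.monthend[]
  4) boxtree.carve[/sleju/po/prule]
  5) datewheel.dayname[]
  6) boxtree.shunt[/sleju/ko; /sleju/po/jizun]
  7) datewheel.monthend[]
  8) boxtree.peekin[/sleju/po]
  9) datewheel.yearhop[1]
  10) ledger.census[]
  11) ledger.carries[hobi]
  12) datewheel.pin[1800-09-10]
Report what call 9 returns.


Answer: 2000-10-31

Derivation:
-> ledger.index()
<- [drabi, floki, prusal]
-> ledger.bind(drabi, drecal)
<- 100
-> datewheel.monthend()
<- 1999-10-31
-> boxtree.carve(/sleju/po/prule)
<- ok
-> datewheel.dayname()
<- Sunday
-> boxtree.shunt(/sleju/ko, /sleju/po/jizun)
<- ok
-> datewheel.monthend()
<- 1999-10-31
-> boxtree.peekin(/sleju/po)
<- [dizicrar, jizun, prule/]
-> datewheel.yearhop(1)
<- 2000-10-31
-> ledger.census()
<- 3
-> ledger.carries(hobi)
<- no
-> datewheel.pin(1800-09-10)
<- 1800-09-10


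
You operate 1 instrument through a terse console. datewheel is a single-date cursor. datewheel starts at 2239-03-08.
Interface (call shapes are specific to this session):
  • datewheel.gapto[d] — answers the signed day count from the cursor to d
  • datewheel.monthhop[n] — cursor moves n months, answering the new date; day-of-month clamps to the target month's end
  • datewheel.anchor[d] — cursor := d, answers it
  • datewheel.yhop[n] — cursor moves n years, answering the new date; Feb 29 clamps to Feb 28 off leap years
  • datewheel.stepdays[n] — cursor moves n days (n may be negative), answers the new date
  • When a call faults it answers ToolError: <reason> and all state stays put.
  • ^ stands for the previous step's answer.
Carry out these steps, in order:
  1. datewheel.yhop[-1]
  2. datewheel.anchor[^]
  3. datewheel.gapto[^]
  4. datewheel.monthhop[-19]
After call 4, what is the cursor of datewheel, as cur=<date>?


Answer: cur=2236-08-08

Derivation:
;; 1. datewheel.yhop(n='-1') ~> 2238-03-08
;; 2. datewheel.anchor(d='^') ~> 2238-03-08
;; 3. datewheel.gapto(d='^') ~> 0
;; 4. datewheel.monthhop(n='-19') ~> 2236-08-08


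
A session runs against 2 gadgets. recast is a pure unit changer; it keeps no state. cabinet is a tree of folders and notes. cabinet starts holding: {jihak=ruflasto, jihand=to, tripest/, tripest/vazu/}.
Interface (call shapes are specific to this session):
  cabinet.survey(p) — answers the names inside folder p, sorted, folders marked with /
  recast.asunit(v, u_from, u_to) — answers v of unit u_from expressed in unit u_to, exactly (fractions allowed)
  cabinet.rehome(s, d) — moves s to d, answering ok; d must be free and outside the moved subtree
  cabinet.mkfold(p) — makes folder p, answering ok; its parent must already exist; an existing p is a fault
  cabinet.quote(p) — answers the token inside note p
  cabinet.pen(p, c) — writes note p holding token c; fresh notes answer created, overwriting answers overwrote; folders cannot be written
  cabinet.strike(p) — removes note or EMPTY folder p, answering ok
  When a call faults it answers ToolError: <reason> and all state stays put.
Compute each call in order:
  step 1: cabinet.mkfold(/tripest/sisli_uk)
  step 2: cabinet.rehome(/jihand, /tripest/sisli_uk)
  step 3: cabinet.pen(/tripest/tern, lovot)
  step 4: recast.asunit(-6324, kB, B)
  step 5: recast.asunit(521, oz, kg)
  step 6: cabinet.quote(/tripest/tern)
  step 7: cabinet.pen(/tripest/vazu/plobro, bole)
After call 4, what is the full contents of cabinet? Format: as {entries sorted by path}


CALL cabinet.mkfold[/tripest/sisli_uk]
RET  ok
CALL cabinet.rehome[/jihand; /tripest/sisli_uk]
RET  ToolError: exists
CALL cabinet.pen[/tripest/tern; lovot]
RET  created
CALL recast.asunit[-6324; kB; B]
RET  -6324000
CALL recast.asunit[521; oz; kg]
RET  23632162477/1600000000
CALL cabinet.quote[/tripest/tern]
RET  lovot
CALL cabinet.pen[/tripest/vazu/plobro; bole]
RET  created

Answer: {jihak=ruflasto, jihand=to, tripest/, tripest/sisli_uk/, tripest/tern=lovot, tripest/vazu/}
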